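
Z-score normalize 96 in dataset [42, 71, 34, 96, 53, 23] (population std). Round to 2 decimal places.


Mean = (42 + 71 + 34 + 96 + 53 + 23) / 6 = 53.1667
Variance = sum((x_i - mean)^2) / n = 592.4722
Std = sqrt(592.4722) = 24.3408
Z = (x - mean) / std
= (96 - 53.1667) / 24.3408
= 42.8333 / 24.3408
= 1.76

1.76


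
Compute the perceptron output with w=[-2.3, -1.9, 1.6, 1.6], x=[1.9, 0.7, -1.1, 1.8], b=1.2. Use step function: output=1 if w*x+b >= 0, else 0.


z = w . x + b
= -2.3*1.9 + -1.9*0.7 + 1.6*-1.1 + 1.6*1.8 + 1.2
= -4.37 + -1.33 + -1.76 + 2.88 + 1.2
= -4.58 + 1.2
= -3.38
Since z = -3.38 < 0, output = 0

0


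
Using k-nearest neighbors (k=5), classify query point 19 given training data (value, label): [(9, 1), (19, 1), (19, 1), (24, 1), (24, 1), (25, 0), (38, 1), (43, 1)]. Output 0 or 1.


Distances from query 19:
Point 19 (class 1): distance = 0
Point 19 (class 1): distance = 0
Point 24 (class 1): distance = 5
Point 24 (class 1): distance = 5
Point 25 (class 0): distance = 6
K=5 nearest neighbors: classes = [1, 1, 1, 1, 0]
Votes for class 1: 4 / 5
Majority vote => class 1

1


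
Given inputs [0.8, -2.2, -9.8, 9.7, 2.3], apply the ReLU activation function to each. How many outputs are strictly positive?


ReLU(x) = max(0, x) for each element:
ReLU(0.8) = 0.8
ReLU(-2.2) = 0
ReLU(-9.8) = 0
ReLU(9.7) = 9.7
ReLU(2.3) = 2.3
Active neurons (>0): 3

3


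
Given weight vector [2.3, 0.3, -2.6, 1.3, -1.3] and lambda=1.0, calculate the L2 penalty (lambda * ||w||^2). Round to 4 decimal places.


Squaring each weight:
2.3^2 = 5.29
0.3^2 = 0.09
(-2.6)^2 = 6.76
1.3^2 = 1.69
(-1.3)^2 = 1.69
Sum of squares = 15.52
Penalty = 1.0 * 15.52 = 15.5200

15.5200


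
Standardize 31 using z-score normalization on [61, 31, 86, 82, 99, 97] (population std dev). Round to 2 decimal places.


Mean = (61 + 31 + 86 + 82 + 99 + 97) / 6 = 76.0
Variance = sum((x_i - mean)^2) / n = 559.3333
Std = sqrt(559.3333) = 23.6502
Z = (x - mean) / std
= (31 - 76.0) / 23.6502
= -45.0 / 23.6502
= -1.90

-1.90


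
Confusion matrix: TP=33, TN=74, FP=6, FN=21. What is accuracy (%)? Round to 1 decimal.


Accuracy = (TP + TN) / (TP + TN + FP + FN) * 100
= (33 + 74) / (33 + 74 + 6 + 21)
= 107 / 134
= 0.7985
= 79.9%

79.9


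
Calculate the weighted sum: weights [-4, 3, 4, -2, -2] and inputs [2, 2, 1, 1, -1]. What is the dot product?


Element-wise products:
-4 * 2 = -8
3 * 2 = 6
4 * 1 = 4
-2 * 1 = -2
-2 * -1 = 2
Sum = -8 + 6 + 4 + -2 + 2
= 2

2


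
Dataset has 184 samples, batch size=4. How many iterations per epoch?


Iterations per epoch = dataset_size / batch_size
= 184 / 4
= 46

46


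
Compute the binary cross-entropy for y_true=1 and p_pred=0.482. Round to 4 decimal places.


For y=1: Loss = -log(p)
= -log(0.482)
= -(-0.7298)
= 0.7298

0.7298


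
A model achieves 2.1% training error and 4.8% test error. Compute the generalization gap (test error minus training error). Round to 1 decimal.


Generalization gap = test_error - train_error
= 4.8 - 2.1
= 2.7%
A moderate gap.

2.7


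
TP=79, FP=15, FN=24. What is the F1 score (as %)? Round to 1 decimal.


Precision = TP / (TP + FP) = 79 / 94 = 0.8404
Recall = TP / (TP + FN) = 79 / 103 = 0.767
F1 = 2 * P * R / (P + R)
= 2 * 0.8404 * 0.767 / (0.8404 + 0.767)
= 1.2892 / 1.6074
= 0.802
As percentage: 80.2%

80.2


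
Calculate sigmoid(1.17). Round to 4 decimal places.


sigmoid(z) = 1 / (1 + exp(-z))
exp(-(1.17)) = exp(-1.17) = 0.3104
1 + 0.3104 = 1.3104
1 / 1.3104 = 0.7631

0.7631


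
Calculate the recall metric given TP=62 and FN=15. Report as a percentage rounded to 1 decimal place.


Recall = TP / (TP + FN) * 100
= 62 / (62 + 15)
= 62 / 77
= 0.8052
= 80.5%

80.5


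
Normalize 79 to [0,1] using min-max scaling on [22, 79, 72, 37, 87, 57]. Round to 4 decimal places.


Min = 22, Max = 87
Range = 87 - 22 = 65
Scaled = (x - min) / (max - min)
= (79 - 22) / 65
= 57 / 65
= 0.8769

0.8769


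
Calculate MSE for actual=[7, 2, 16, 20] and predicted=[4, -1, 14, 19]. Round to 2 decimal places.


Differences: [3, 3, 2, 1]
Squared errors: [9, 9, 4, 1]
Sum of squared errors = 23
MSE = 23 / 4 = 5.75

5.75


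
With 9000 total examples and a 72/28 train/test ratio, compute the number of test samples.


Train samples = 9000 * 72% = 6480
Test samples = 9000 - 6480
= 2520

2520


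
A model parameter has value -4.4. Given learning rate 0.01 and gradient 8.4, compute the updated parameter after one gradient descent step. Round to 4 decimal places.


w_new = w_old - lr * gradient
= -4.4 - 0.01 * 8.4
= -4.4 - (0.084)
= -4.4840

-4.4840


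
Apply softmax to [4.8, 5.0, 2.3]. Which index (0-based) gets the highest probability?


Softmax is a monotonic transformation, so it preserves the argmax.
We need to find the index of the maximum logit.
Index 0: 4.8
Index 1: 5.0
Index 2: 2.3
Maximum logit = 5.0 at index 1

1


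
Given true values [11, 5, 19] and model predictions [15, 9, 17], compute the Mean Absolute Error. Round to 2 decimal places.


Absolute errors: [4, 4, 2]
Sum of absolute errors = 10
MAE = 10 / 3 = 3.33

3.33


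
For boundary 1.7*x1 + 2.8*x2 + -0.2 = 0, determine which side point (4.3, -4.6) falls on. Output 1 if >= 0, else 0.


Compute 1.7 * 4.3 + 2.8 * -4.6 + -0.2
= 7.31 + -12.88 + -0.2
= -5.77
Since -5.77 < 0, the point is on the negative side.

0


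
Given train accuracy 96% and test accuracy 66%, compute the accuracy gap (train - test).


Gap = train_accuracy - test_accuracy
= 96 - 66
= 30%
This large gap strongly indicates overfitting.

30


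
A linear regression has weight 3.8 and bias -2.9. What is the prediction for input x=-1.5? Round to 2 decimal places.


y = 3.8 * -1.5 + (-2.9)
= -5.7 + (-2.9)
= -8.60

-8.60


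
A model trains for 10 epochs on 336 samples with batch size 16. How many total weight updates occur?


Iterations per epoch = 336 / 16 = 21
Total updates = iterations_per_epoch * epochs
= 21 * 10
= 210

210


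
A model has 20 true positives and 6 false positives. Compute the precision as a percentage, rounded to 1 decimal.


Precision = TP / (TP + FP) * 100
= 20 / (20 + 6)
= 20 / 26
= 0.7692
= 76.9%

76.9


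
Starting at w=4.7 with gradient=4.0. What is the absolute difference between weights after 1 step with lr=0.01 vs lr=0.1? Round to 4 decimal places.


With lr=0.01: w_new = 4.7 - 0.01 * 4.0 = 4.66
With lr=0.1: w_new = 4.7 - 0.1 * 4.0 = 4.3
Absolute difference = |4.66 - 4.3|
= 0.3600

0.3600


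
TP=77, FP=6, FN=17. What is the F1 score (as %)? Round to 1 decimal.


Precision = TP / (TP + FP) = 77 / 83 = 0.9277
Recall = TP / (TP + FN) = 77 / 94 = 0.8191
F1 = 2 * P * R / (P + R)
= 2 * 0.9277 * 0.8191 / (0.9277 + 0.8191)
= 1.5199 / 1.7469
= 0.8701
As percentage: 87.0%

87.0


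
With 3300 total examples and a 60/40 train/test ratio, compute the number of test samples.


Train samples = 3300 * 60% = 1980
Test samples = 3300 - 1980
= 1320

1320


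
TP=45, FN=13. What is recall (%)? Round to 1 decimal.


Recall = TP / (TP + FN) * 100
= 45 / (45 + 13)
= 45 / 58
= 0.7759
= 77.6%

77.6


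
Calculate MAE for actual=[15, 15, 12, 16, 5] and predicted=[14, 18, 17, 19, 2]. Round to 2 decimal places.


Absolute errors: [1, 3, 5, 3, 3]
Sum of absolute errors = 15
MAE = 15 / 5 = 3.00

3.00


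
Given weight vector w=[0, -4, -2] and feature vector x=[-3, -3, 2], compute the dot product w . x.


Element-wise products:
0 * -3 = 0
-4 * -3 = 12
-2 * 2 = -4
Sum = 0 + 12 + -4
= 8

8


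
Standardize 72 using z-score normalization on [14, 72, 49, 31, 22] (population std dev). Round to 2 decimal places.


Mean = (14 + 72 + 49 + 31 + 22) / 5 = 37.6
Variance = sum((x_i - mean)^2) / n = 431.44
Std = sqrt(431.44) = 20.7711
Z = (x - mean) / std
= (72 - 37.6) / 20.7711
= 34.4 / 20.7711
= 1.66

1.66


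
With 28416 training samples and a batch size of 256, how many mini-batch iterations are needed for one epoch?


Iterations per epoch = dataset_size / batch_size
= 28416 / 256
= 111

111


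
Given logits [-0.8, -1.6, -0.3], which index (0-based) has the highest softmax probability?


Softmax is a monotonic transformation, so it preserves the argmax.
We need to find the index of the maximum logit.
Index 0: -0.8
Index 1: -1.6
Index 2: -0.3
Maximum logit = -0.3 at index 2

2


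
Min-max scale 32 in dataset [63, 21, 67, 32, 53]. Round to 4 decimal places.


Min = 21, Max = 67
Range = 67 - 21 = 46
Scaled = (x - min) / (max - min)
= (32 - 21) / 46
= 11 / 46
= 0.2391

0.2391


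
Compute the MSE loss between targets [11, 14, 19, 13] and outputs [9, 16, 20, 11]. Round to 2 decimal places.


Differences: [2, -2, -1, 2]
Squared errors: [4, 4, 1, 4]
Sum of squared errors = 13
MSE = 13 / 4 = 3.25

3.25


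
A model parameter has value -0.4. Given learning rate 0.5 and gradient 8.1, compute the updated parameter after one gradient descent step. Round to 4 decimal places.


w_new = w_old - lr * gradient
= -0.4 - 0.5 * 8.1
= -0.4 - (4.05)
= -4.4500

-4.4500


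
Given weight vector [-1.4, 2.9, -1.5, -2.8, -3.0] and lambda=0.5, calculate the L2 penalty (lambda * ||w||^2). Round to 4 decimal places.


Squaring each weight:
(-1.4)^2 = 1.96
2.9^2 = 8.41
(-1.5)^2 = 2.25
(-2.8)^2 = 7.84
(-3.0)^2 = 9.0
Sum of squares = 29.46
Penalty = 0.5 * 29.46 = 14.7300

14.7300


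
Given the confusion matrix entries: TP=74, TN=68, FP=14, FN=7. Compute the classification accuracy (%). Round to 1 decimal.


Accuracy = (TP + TN) / (TP + TN + FP + FN) * 100
= (74 + 68) / (74 + 68 + 14 + 7)
= 142 / 163
= 0.8712
= 87.1%

87.1


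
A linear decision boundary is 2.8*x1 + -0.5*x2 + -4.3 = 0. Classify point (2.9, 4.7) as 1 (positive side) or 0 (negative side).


Compute 2.8 * 2.9 + -0.5 * 4.7 + -4.3
= 8.12 + -2.35 + -4.3
= 1.47
Since 1.47 >= 0, the point is on the positive side.

1


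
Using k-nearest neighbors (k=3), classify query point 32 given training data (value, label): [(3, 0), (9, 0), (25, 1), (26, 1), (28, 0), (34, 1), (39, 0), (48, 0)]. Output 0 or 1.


Distances from query 32:
Point 34 (class 1): distance = 2
Point 28 (class 0): distance = 4
Point 26 (class 1): distance = 6
K=3 nearest neighbors: classes = [1, 0, 1]
Votes for class 1: 2 / 3
Majority vote => class 1

1


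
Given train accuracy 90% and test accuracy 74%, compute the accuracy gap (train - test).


Gap = train_accuracy - test_accuracy
= 90 - 74
= 16%
This gap suggests the model is overfitting.

16


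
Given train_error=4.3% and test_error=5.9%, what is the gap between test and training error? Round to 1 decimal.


Generalization gap = test_error - train_error
= 5.9 - 4.3
= 1.6%
A small gap suggests good generalization.

1.6


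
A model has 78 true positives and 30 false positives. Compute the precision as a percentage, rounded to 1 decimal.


Precision = TP / (TP + FP) * 100
= 78 / (78 + 30)
= 78 / 108
= 0.7222
= 72.2%

72.2


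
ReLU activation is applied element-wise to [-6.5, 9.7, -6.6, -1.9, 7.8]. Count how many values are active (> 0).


ReLU(x) = max(0, x) for each element:
ReLU(-6.5) = 0
ReLU(9.7) = 9.7
ReLU(-6.6) = 0
ReLU(-1.9) = 0
ReLU(7.8) = 7.8
Active neurons (>0): 2

2


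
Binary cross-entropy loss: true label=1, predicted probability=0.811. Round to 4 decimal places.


For y=1: Loss = -log(p)
= -log(0.811)
= -(-0.2095)
= 0.2095

0.2095


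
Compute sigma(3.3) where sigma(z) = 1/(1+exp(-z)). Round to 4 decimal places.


sigmoid(z) = 1 / (1 + exp(-z))
exp(-(3.3)) = exp(-3.3) = 0.0369
1 + 0.0369 = 1.0369
1 / 1.0369 = 0.9644

0.9644


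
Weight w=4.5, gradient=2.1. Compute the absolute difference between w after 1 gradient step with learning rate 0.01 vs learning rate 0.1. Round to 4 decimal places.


With lr=0.01: w_new = 4.5 - 0.01 * 2.1 = 4.479
With lr=0.1: w_new = 4.5 - 0.1 * 2.1 = 4.29
Absolute difference = |4.479 - 4.29|
= 0.1890

0.1890


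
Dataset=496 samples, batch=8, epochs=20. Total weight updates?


Iterations per epoch = 496 / 8 = 62
Total updates = iterations_per_epoch * epochs
= 62 * 20
= 1240

1240


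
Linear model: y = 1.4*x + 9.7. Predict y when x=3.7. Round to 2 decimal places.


y = 1.4 * 3.7 + (9.7)
= 5.18 + (9.7)
= 14.88

14.88


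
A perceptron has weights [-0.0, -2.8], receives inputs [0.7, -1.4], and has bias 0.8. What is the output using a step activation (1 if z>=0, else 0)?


z = w . x + b
= -0.0*0.7 + -2.8*-1.4 + 0.8
= -0.0 + 3.92 + 0.8
= 3.92 + 0.8
= 4.72
Since z = 4.72 >= 0, output = 1

1


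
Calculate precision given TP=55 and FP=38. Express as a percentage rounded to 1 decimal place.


Precision = TP / (TP + FP) * 100
= 55 / (55 + 38)
= 55 / 93
= 0.5914
= 59.1%

59.1


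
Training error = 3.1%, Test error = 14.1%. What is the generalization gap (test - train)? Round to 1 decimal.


Generalization gap = test_error - train_error
= 14.1 - 3.1
= 11.0%
A large gap suggests overfitting.

11.0


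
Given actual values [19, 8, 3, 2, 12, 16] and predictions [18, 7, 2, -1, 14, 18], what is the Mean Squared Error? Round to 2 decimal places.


Differences: [1, 1, 1, 3, -2, -2]
Squared errors: [1, 1, 1, 9, 4, 4]
Sum of squared errors = 20
MSE = 20 / 6 = 3.33

3.33


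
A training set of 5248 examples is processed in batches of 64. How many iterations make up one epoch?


Iterations per epoch = dataset_size / batch_size
= 5248 / 64
= 82

82


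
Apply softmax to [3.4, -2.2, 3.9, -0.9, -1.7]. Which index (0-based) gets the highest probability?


Softmax is a monotonic transformation, so it preserves the argmax.
We need to find the index of the maximum logit.
Index 0: 3.4
Index 1: -2.2
Index 2: 3.9
Index 3: -0.9
Index 4: -1.7
Maximum logit = 3.9 at index 2

2


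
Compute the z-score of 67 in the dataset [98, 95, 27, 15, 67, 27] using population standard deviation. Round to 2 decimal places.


Mean = (98 + 95 + 27 + 15 + 67 + 27) / 6 = 54.8333
Variance = sum((x_i - mean)^2) / n = 1126.8056
Std = sqrt(1126.8056) = 33.5679
Z = (x - mean) / std
= (67 - 54.8333) / 33.5679
= 12.1667 / 33.5679
= 0.36

0.36


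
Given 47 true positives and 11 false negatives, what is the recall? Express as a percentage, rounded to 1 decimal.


Recall = TP / (TP + FN) * 100
= 47 / (47 + 11)
= 47 / 58
= 0.8103
= 81.0%

81.0


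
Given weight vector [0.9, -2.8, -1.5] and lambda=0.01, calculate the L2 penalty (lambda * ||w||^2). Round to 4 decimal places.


Squaring each weight:
0.9^2 = 0.81
(-2.8)^2 = 7.84
(-1.5)^2 = 2.25
Sum of squares = 10.9
Penalty = 0.01 * 10.9 = 0.1090

0.1090


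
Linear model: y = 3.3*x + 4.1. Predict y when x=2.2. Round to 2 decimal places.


y = 3.3 * 2.2 + (4.1)
= 7.26 + (4.1)
= 11.36

11.36


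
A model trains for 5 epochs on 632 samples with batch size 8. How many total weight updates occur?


Iterations per epoch = 632 / 8 = 79
Total updates = iterations_per_epoch * epochs
= 79 * 5
= 395

395


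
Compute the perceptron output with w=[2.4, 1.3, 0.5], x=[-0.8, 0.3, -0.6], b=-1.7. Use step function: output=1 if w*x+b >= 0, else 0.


z = w . x + b
= 2.4*-0.8 + 1.3*0.3 + 0.5*-0.6 + -1.7
= -1.92 + 0.39 + -0.3 + -1.7
= -1.83 + -1.7
= -3.53
Since z = -3.53 < 0, output = 0

0


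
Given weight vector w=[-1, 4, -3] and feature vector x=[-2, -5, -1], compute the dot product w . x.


Element-wise products:
-1 * -2 = 2
4 * -5 = -20
-3 * -1 = 3
Sum = 2 + -20 + 3
= -15

-15


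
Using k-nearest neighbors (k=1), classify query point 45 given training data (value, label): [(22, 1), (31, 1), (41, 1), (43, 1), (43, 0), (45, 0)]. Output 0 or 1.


Distances from query 45:
Point 45 (class 0): distance = 0
K=1 nearest neighbors: classes = [0]
Votes for class 1: 0 / 1
Majority vote => class 0

0


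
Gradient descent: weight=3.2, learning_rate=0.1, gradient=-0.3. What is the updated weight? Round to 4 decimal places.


w_new = w_old - lr * gradient
= 3.2 - 0.1 * -0.3
= 3.2 - (-0.03)
= 3.2300

3.2300


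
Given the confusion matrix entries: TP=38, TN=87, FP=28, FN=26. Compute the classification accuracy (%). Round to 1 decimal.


Accuracy = (TP + TN) / (TP + TN + FP + FN) * 100
= (38 + 87) / (38 + 87 + 28 + 26)
= 125 / 179
= 0.6983
= 69.8%

69.8


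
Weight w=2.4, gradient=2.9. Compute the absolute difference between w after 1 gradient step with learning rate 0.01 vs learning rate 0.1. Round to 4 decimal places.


With lr=0.01: w_new = 2.4 - 0.01 * 2.9 = 2.371
With lr=0.1: w_new = 2.4 - 0.1 * 2.9 = 2.11
Absolute difference = |2.371 - 2.11|
= 0.2610

0.2610


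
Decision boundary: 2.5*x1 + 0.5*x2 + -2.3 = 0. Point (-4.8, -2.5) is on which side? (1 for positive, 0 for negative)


Compute 2.5 * -4.8 + 0.5 * -2.5 + -2.3
= -12.0 + -1.25 + -2.3
= -15.55
Since -15.55 < 0, the point is on the negative side.

0


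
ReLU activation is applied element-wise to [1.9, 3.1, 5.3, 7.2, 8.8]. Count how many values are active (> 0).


ReLU(x) = max(0, x) for each element:
ReLU(1.9) = 1.9
ReLU(3.1) = 3.1
ReLU(5.3) = 5.3
ReLU(7.2) = 7.2
ReLU(8.8) = 8.8
Active neurons (>0): 5

5


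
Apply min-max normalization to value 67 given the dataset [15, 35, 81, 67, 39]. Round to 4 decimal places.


Min = 15, Max = 81
Range = 81 - 15 = 66
Scaled = (x - min) / (max - min)
= (67 - 15) / 66
= 52 / 66
= 0.7879

0.7879


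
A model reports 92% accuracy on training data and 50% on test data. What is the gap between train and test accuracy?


Gap = train_accuracy - test_accuracy
= 92 - 50
= 42%
This large gap strongly indicates overfitting.

42


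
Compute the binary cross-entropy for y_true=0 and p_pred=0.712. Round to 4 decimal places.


For y=0: Loss = -log(1-p)
= -log(1 - 0.712)
= -log(0.288)
= -(-1.2448)
= 1.2448

1.2448


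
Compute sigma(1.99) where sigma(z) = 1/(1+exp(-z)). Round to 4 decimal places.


sigmoid(z) = 1 / (1 + exp(-z))
exp(-(1.99)) = exp(-1.99) = 0.1367
1 + 0.1367 = 1.1367
1 / 1.1367 = 0.8797

0.8797


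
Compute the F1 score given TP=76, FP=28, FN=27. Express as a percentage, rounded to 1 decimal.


Precision = TP / (TP + FP) = 76 / 104 = 0.7308
Recall = TP / (TP + FN) = 76 / 103 = 0.7379
F1 = 2 * P * R / (P + R)
= 2 * 0.7308 * 0.7379 / (0.7308 + 0.7379)
= 1.0784 / 1.4686
= 0.7343
As percentage: 73.4%

73.4


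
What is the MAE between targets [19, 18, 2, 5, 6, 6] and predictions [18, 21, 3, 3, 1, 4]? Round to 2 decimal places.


Absolute errors: [1, 3, 1, 2, 5, 2]
Sum of absolute errors = 14
MAE = 14 / 6 = 2.33

2.33


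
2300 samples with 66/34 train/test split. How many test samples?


Train samples = 2300 * 66% = 1518
Test samples = 2300 - 1518
= 782

782


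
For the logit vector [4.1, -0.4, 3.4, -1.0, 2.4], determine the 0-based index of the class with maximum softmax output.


Softmax is a monotonic transformation, so it preserves the argmax.
We need to find the index of the maximum logit.
Index 0: 4.1
Index 1: -0.4
Index 2: 3.4
Index 3: -1.0
Index 4: 2.4
Maximum logit = 4.1 at index 0

0


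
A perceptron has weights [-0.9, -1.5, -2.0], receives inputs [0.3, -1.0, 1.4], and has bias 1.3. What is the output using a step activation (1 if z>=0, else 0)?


z = w . x + b
= -0.9*0.3 + -1.5*-1.0 + -2.0*1.4 + 1.3
= -0.27 + 1.5 + -2.8 + 1.3
= -1.57 + 1.3
= -0.27
Since z = -0.27 < 0, output = 0

0


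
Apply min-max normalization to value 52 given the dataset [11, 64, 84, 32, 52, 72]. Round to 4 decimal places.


Min = 11, Max = 84
Range = 84 - 11 = 73
Scaled = (x - min) / (max - min)
= (52 - 11) / 73
= 41 / 73
= 0.5616

0.5616


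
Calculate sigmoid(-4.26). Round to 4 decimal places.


sigmoid(z) = 1 / (1 + exp(-z))
exp(-(-4.26)) = exp(4.26) = 70.81
1 + 70.81 = 71.81
1 / 71.81 = 0.0139

0.0139


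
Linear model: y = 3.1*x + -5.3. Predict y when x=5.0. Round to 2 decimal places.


y = 3.1 * 5.0 + (-5.3)
= 15.5 + (-5.3)
= 10.20

10.20


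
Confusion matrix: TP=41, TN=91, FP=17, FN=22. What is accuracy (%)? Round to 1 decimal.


Accuracy = (TP + TN) / (TP + TN + FP + FN) * 100
= (41 + 91) / (41 + 91 + 17 + 22)
= 132 / 171
= 0.7719
= 77.2%

77.2


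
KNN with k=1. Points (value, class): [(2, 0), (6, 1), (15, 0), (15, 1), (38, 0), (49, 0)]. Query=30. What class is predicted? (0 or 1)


Distances from query 30:
Point 38 (class 0): distance = 8
K=1 nearest neighbors: classes = [0]
Votes for class 1: 0 / 1
Majority vote => class 0

0


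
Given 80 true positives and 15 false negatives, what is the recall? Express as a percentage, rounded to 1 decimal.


Recall = TP / (TP + FN) * 100
= 80 / (80 + 15)
= 80 / 95
= 0.8421
= 84.2%

84.2


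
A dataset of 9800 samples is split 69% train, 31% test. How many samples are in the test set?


Train samples = 9800 * 69% = 6762
Test samples = 9800 - 6762
= 3038

3038


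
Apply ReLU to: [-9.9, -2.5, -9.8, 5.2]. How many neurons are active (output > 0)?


ReLU(x) = max(0, x) for each element:
ReLU(-9.9) = 0
ReLU(-2.5) = 0
ReLU(-9.8) = 0
ReLU(5.2) = 5.2
Active neurons (>0): 1

1


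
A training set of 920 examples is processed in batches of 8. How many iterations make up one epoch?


Iterations per epoch = dataset_size / batch_size
= 920 / 8
= 115

115


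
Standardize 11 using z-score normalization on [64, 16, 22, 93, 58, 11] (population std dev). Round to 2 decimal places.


Mean = (64 + 16 + 22 + 93 + 58 + 11) / 6 = 44.0
Variance = sum((x_i - mean)^2) / n = 892.3333
Std = sqrt(892.3333) = 29.8719
Z = (x - mean) / std
= (11 - 44.0) / 29.8719
= -33.0 / 29.8719
= -1.10

-1.10


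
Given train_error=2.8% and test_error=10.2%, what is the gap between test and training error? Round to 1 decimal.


Generalization gap = test_error - train_error
= 10.2 - 2.8
= 7.4%
A moderate gap.

7.4


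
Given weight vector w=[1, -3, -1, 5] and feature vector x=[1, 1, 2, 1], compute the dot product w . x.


Element-wise products:
1 * 1 = 1
-3 * 1 = -3
-1 * 2 = -2
5 * 1 = 5
Sum = 1 + -3 + -2 + 5
= 1

1


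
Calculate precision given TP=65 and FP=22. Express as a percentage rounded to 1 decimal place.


Precision = TP / (TP + FP) * 100
= 65 / (65 + 22)
= 65 / 87
= 0.7471
= 74.7%

74.7


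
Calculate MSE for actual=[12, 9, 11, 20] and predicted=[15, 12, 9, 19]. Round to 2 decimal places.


Differences: [-3, -3, 2, 1]
Squared errors: [9, 9, 4, 1]
Sum of squared errors = 23
MSE = 23 / 4 = 5.75

5.75


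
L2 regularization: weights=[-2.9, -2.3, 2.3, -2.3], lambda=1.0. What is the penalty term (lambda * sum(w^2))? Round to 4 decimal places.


Squaring each weight:
(-2.9)^2 = 8.41
(-2.3)^2 = 5.29
2.3^2 = 5.29
(-2.3)^2 = 5.29
Sum of squares = 24.28
Penalty = 1.0 * 24.28 = 24.2800

24.2800


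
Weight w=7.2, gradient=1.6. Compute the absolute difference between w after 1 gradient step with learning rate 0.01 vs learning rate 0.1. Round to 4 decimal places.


With lr=0.01: w_new = 7.2 - 0.01 * 1.6 = 7.184
With lr=0.1: w_new = 7.2 - 0.1 * 1.6 = 7.04
Absolute difference = |7.184 - 7.04|
= 0.1440

0.1440


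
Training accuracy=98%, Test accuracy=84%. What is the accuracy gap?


Gap = train_accuracy - test_accuracy
= 98 - 84
= 14%
This gap suggests the model is overfitting.

14


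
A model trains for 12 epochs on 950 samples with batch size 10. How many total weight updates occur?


Iterations per epoch = 950 / 10 = 95
Total updates = iterations_per_epoch * epochs
= 95 * 12
= 1140

1140


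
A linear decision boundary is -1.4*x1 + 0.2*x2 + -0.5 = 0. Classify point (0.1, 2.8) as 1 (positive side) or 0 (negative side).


Compute -1.4 * 0.1 + 0.2 * 2.8 + -0.5
= -0.14 + 0.56 + -0.5
= -0.08
Since -0.08 < 0, the point is on the negative side.

0


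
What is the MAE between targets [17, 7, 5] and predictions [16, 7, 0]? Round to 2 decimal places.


Absolute errors: [1, 0, 5]
Sum of absolute errors = 6
MAE = 6 / 3 = 2.00

2.00


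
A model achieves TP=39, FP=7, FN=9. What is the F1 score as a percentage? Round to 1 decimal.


Precision = TP / (TP + FP) = 39 / 46 = 0.8478
Recall = TP / (TP + FN) = 39 / 48 = 0.8125
F1 = 2 * P * R / (P + R)
= 2 * 0.8478 * 0.8125 / (0.8478 + 0.8125)
= 1.3777 / 1.6603
= 0.8298
As percentage: 83.0%

83.0


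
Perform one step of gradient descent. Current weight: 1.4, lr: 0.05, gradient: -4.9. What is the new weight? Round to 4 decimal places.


w_new = w_old - lr * gradient
= 1.4 - 0.05 * -4.9
= 1.4 - (-0.245)
= 1.6450

1.6450


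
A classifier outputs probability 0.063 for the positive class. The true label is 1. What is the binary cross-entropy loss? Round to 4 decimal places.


For y=1: Loss = -log(p)
= -log(0.063)
= -(-2.7646)
= 2.7646

2.7646


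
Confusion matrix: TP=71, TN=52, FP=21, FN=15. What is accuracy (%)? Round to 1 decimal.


Accuracy = (TP + TN) / (TP + TN + FP + FN) * 100
= (71 + 52) / (71 + 52 + 21 + 15)
= 123 / 159
= 0.7736
= 77.4%

77.4


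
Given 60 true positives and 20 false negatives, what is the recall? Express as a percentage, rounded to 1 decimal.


Recall = TP / (TP + FN) * 100
= 60 / (60 + 20)
= 60 / 80
= 0.75
= 75.0%

75.0


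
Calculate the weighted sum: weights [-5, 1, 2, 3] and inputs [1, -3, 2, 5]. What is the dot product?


Element-wise products:
-5 * 1 = -5
1 * -3 = -3
2 * 2 = 4
3 * 5 = 15
Sum = -5 + -3 + 4 + 15
= 11

11


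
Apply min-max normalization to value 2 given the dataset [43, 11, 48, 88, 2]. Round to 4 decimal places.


Min = 2, Max = 88
Range = 88 - 2 = 86
Scaled = (x - min) / (max - min)
= (2 - 2) / 86
= 0 / 86
= 0.0000

0.0000


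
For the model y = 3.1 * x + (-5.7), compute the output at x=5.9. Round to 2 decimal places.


y = 3.1 * 5.9 + (-5.7)
= 18.29 + (-5.7)
= 12.59

12.59


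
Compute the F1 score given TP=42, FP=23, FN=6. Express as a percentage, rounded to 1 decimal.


Precision = TP / (TP + FP) = 42 / 65 = 0.6462
Recall = TP / (TP + FN) = 42 / 48 = 0.875
F1 = 2 * P * R / (P + R)
= 2 * 0.6462 * 0.875 / (0.6462 + 0.875)
= 1.1308 / 1.5212
= 0.7434
As percentage: 74.3%

74.3


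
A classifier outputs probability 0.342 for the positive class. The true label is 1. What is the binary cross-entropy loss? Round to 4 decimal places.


For y=1: Loss = -log(p)
= -log(0.342)
= -(-1.0729)
= 1.0729

1.0729


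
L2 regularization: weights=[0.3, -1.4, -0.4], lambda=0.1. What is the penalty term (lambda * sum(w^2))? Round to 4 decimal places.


Squaring each weight:
0.3^2 = 0.09
(-1.4)^2 = 1.96
(-0.4)^2 = 0.16
Sum of squares = 2.21
Penalty = 0.1 * 2.21 = 0.2210

0.2210


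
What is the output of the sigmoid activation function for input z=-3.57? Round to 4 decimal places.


sigmoid(z) = 1 / (1 + exp(-z))
exp(-(-3.57)) = exp(3.57) = 35.5166
1 + 35.5166 = 36.5166
1 / 36.5166 = 0.0274

0.0274


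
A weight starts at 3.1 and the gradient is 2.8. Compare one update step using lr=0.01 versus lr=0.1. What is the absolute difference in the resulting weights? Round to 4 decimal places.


With lr=0.01: w_new = 3.1 - 0.01 * 2.8 = 3.072
With lr=0.1: w_new = 3.1 - 0.1 * 2.8 = 2.82
Absolute difference = |3.072 - 2.82|
= 0.2520

0.2520


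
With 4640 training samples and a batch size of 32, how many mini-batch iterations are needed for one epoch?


Iterations per epoch = dataset_size / batch_size
= 4640 / 32
= 145

145


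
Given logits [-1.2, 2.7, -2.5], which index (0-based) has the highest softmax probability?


Softmax is a monotonic transformation, so it preserves the argmax.
We need to find the index of the maximum logit.
Index 0: -1.2
Index 1: 2.7
Index 2: -2.5
Maximum logit = 2.7 at index 1

1


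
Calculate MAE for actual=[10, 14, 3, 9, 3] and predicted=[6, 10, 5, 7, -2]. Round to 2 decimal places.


Absolute errors: [4, 4, 2, 2, 5]
Sum of absolute errors = 17
MAE = 17 / 5 = 3.40

3.40


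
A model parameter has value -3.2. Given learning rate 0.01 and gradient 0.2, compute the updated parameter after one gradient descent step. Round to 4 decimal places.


w_new = w_old - lr * gradient
= -3.2 - 0.01 * 0.2
= -3.2 - (0.002)
= -3.2020

-3.2020


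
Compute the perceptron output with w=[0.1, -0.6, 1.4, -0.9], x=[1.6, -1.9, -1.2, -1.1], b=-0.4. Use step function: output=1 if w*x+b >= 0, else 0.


z = w . x + b
= 0.1*1.6 + -0.6*-1.9 + 1.4*-1.2 + -0.9*-1.1 + -0.4
= 0.16 + 1.14 + -1.68 + 0.99 + -0.4
= 0.61 + -0.4
= 0.21
Since z = 0.21 >= 0, output = 1

1


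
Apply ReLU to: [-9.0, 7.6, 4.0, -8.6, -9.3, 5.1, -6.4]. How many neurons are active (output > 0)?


ReLU(x) = max(0, x) for each element:
ReLU(-9.0) = 0
ReLU(7.6) = 7.6
ReLU(4.0) = 4.0
ReLU(-8.6) = 0
ReLU(-9.3) = 0
ReLU(5.1) = 5.1
ReLU(-6.4) = 0
Active neurons (>0): 3

3


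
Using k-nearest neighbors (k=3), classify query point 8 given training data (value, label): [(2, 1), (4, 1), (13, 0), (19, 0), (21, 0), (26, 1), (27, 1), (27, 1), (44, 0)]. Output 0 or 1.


Distances from query 8:
Point 4 (class 1): distance = 4
Point 13 (class 0): distance = 5
Point 2 (class 1): distance = 6
K=3 nearest neighbors: classes = [1, 0, 1]
Votes for class 1: 2 / 3
Majority vote => class 1

1


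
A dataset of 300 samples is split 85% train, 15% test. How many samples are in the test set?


Train samples = 300 * 85% = 255
Test samples = 300 - 255
= 45

45


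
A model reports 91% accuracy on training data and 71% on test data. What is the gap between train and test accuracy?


Gap = train_accuracy - test_accuracy
= 91 - 71
= 20%
This gap suggests the model is overfitting.

20


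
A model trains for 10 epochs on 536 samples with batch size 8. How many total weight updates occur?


Iterations per epoch = 536 / 8 = 67
Total updates = iterations_per_epoch * epochs
= 67 * 10
= 670

670


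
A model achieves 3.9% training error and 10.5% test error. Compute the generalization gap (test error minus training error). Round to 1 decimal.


Generalization gap = test_error - train_error
= 10.5 - 3.9
= 6.6%
A moderate gap.

6.6


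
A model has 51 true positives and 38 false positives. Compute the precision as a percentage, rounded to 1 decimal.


Precision = TP / (TP + FP) * 100
= 51 / (51 + 38)
= 51 / 89
= 0.573
= 57.3%

57.3


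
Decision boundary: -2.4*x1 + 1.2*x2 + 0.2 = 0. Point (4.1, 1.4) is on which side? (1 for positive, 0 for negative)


Compute -2.4 * 4.1 + 1.2 * 1.4 + 0.2
= -9.84 + 1.68 + 0.2
= -7.96
Since -7.96 < 0, the point is on the negative side.

0


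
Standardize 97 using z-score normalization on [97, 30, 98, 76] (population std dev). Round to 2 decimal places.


Mean = (97 + 30 + 98 + 76) / 4 = 75.25
Variance = sum((x_i - mean)^2) / n = 759.6875
Std = sqrt(759.6875) = 27.5624
Z = (x - mean) / std
= (97 - 75.25) / 27.5624
= 21.75 / 27.5624
= 0.79

0.79


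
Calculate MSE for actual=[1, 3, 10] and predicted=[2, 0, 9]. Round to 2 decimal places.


Differences: [-1, 3, 1]
Squared errors: [1, 9, 1]
Sum of squared errors = 11
MSE = 11 / 3 = 3.67

3.67


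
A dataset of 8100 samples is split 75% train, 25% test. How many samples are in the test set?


Train samples = 8100 * 75% = 6075
Test samples = 8100 - 6075
= 2025

2025


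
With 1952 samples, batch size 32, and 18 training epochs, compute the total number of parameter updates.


Iterations per epoch = 1952 / 32 = 61
Total updates = iterations_per_epoch * epochs
= 61 * 18
= 1098

1098


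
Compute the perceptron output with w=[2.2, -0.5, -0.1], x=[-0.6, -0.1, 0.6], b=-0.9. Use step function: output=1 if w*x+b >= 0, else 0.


z = w . x + b
= 2.2*-0.6 + -0.5*-0.1 + -0.1*0.6 + -0.9
= -1.32 + 0.05 + -0.06 + -0.9
= -1.33 + -0.9
= -2.23
Since z = -2.23 < 0, output = 0

0


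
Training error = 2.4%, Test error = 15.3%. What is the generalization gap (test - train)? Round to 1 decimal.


Generalization gap = test_error - train_error
= 15.3 - 2.4
= 12.9%
A large gap suggests overfitting.

12.9


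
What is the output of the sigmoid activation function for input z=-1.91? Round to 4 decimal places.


sigmoid(z) = 1 / (1 + exp(-z))
exp(-(-1.91)) = exp(1.91) = 6.7531
1 + 6.7531 = 7.7531
1 / 7.7531 = 0.1290

0.1290


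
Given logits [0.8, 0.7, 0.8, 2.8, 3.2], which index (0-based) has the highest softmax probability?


Softmax is a monotonic transformation, so it preserves the argmax.
We need to find the index of the maximum logit.
Index 0: 0.8
Index 1: 0.7
Index 2: 0.8
Index 3: 2.8
Index 4: 3.2
Maximum logit = 3.2 at index 4

4


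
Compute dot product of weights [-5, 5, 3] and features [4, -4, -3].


Element-wise products:
-5 * 4 = -20
5 * -4 = -20
3 * -3 = -9
Sum = -20 + -20 + -9
= -49

-49


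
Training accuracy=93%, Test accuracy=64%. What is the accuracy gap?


Gap = train_accuracy - test_accuracy
= 93 - 64
= 29%
This large gap strongly indicates overfitting.

29


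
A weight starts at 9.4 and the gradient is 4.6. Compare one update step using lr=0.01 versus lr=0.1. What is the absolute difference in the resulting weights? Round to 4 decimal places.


With lr=0.01: w_new = 9.4 - 0.01 * 4.6 = 9.354
With lr=0.1: w_new = 9.4 - 0.1 * 4.6 = 8.94
Absolute difference = |9.354 - 8.94|
= 0.4140

0.4140


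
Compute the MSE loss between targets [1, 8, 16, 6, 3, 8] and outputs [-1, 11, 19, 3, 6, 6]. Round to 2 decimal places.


Differences: [2, -3, -3, 3, -3, 2]
Squared errors: [4, 9, 9, 9, 9, 4]
Sum of squared errors = 44
MSE = 44 / 6 = 7.33

7.33


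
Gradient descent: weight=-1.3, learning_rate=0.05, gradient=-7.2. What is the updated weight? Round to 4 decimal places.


w_new = w_old - lr * gradient
= -1.3 - 0.05 * -7.2
= -1.3 - (-0.36)
= -0.9400

-0.9400


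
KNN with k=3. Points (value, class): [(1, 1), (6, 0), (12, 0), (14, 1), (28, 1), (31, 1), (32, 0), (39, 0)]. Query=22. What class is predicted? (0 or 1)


Distances from query 22:
Point 28 (class 1): distance = 6
Point 14 (class 1): distance = 8
Point 31 (class 1): distance = 9
K=3 nearest neighbors: classes = [1, 1, 1]
Votes for class 1: 3 / 3
Majority vote => class 1

1


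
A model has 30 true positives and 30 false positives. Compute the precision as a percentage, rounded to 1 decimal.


Precision = TP / (TP + FP) * 100
= 30 / (30 + 30)
= 30 / 60
= 0.5
= 50.0%

50.0


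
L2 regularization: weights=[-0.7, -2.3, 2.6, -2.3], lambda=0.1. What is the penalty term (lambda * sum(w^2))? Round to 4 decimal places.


Squaring each weight:
(-0.7)^2 = 0.49
(-2.3)^2 = 5.29
2.6^2 = 6.76
(-2.3)^2 = 5.29
Sum of squares = 17.83
Penalty = 0.1 * 17.83 = 1.7830

1.7830


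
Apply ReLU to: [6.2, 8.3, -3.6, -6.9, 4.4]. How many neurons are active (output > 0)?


ReLU(x) = max(0, x) for each element:
ReLU(6.2) = 6.2
ReLU(8.3) = 8.3
ReLU(-3.6) = 0
ReLU(-6.9) = 0
ReLU(4.4) = 4.4
Active neurons (>0): 3

3


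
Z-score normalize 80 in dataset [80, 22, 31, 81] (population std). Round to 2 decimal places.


Mean = (80 + 22 + 31 + 81) / 4 = 53.5
Variance = sum((x_i - mean)^2) / n = 739.25
Std = sqrt(739.25) = 27.1892
Z = (x - mean) / std
= (80 - 53.5) / 27.1892
= 26.5 / 27.1892
= 0.97

0.97


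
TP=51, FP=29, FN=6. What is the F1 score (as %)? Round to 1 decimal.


Precision = TP / (TP + FP) = 51 / 80 = 0.6375
Recall = TP / (TP + FN) = 51 / 57 = 0.8947
F1 = 2 * P * R / (P + R)
= 2 * 0.6375 * 0.8947 / (0.6375 + 0.8947)
= 1.1408 / 1.5322
= 0.7445
As percentage: 74.5%

74.5


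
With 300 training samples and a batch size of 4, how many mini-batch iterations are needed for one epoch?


Iterations per epoch = dataset_size / batch_size
= 300 / 4
= 75

75


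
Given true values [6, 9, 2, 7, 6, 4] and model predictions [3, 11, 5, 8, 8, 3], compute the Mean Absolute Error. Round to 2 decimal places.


Absolute errors: [3, 2, 3, 1, 2, 1]
Sum of absolute errors = 12
MAE = 12 / 6 = 2.00

2.00


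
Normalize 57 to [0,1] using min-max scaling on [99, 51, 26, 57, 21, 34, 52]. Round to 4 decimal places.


Min = 21, Max = 99
Range = 99 - 21 = 78
Scaled = (x - min) / (max - min)
= (57 - 21) / 78
= 36 / 78
= 0.4615

0.4615


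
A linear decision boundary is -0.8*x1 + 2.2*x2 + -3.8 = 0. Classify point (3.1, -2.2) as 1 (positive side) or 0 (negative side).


Compute -0.8 * 3.1 + 2.2 * -2.2 + -3.8
= -2.48 + -4.84 + -3.8
= -11.12
Since -11.12 < 0, the point is on the negative side.

0


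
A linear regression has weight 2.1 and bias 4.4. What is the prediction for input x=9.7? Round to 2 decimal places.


y = 2.1 * 9.7 + (4.4)
= 20.37 + (4.4)
= 24.77

24.77


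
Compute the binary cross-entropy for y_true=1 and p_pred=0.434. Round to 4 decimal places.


For y=1: Loss = -log(p)
= -log(0.434)
= -(-0.8347)
= 0.8347

0.8347


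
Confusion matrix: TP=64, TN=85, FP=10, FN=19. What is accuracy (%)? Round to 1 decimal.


Accuracy = (TP + TN) / (TP + TN + FP + FN) * 100
= (64 + 85) / (64 + 85 + 10 + 19)
= 149 / 178
= 0.8371
= 83.7%

83.7


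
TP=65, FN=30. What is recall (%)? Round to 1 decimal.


Recall = TP / (TP + FN) * 100
= 65 / (65 + 30)
= 65 / 95
= 0.6842
= 68.4%

68.4


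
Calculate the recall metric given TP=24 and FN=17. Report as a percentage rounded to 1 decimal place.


Recall = TP / (TP + FN) * 100
= 24 / (24 + 17)
= 24 / 41
= 0.5854
= 58.5%

58.5


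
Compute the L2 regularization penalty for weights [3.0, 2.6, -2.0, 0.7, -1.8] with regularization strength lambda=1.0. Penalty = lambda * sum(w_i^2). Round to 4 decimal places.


Squaring each weight:
3.0^2 = 9.0
2.6^2 = 6.76
(-2.0)^2 = 4.0
0.7^2 = 0.49
(-1.8)^2 = 3.24
Sum of squares = 23.49
Penalty = 1.0 * 23.49 = 23.4900

23.4900


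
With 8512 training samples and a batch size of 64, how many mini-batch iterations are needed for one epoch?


Iterations per epoch = dataset_size / batch_size
= 8512 / 64
= 133

133


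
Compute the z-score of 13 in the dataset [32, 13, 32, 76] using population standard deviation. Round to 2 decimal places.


Mean = (32 + 13 + 32 + 76) / 4 = 38.25
Variance = sum((x_i - mean)^2) / n = 535.1875
Std = sqrt(535.1875) = 23.1341
Z = (x - mean) / std
= (13 - 38.25) / 23.1341
= -25.25 / 23.1341
= -1.09

-1.09


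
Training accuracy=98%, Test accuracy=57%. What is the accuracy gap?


Gap = train_accuracy - test_accuracy
= 98 - 57
= 41%
This large gap strongly indicates overfitting.

41


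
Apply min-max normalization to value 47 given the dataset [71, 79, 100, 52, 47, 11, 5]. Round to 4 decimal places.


Min = 5, Max = 100
Range = 100 - 5 = 95
Scaled = (x - min) / (max - min)
= (47 - 5) / 95
= 42 / 95
= 0.4421

0.4421


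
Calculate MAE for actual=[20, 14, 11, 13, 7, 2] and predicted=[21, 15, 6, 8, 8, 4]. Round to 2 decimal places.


Absolute errors: [1, 1, 5, 5, 1, 2]
Sum of absolute errors = 15
MAE = 15 / 6 = 2.50

2.50


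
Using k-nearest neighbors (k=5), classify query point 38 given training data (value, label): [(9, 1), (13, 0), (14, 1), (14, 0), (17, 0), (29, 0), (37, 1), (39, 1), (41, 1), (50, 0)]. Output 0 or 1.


Distances from query 38:
Point 37 (class 1): distance = 1
Point 39 (class 1): distance = 1
Point 41 (class 1): distance = 3
Point 29 (class 0): distance = 9
Point 50 (class 0): distance = 12
K=5 nearest neighbors: classes = [1, 1, 1, 0, 0]
Votes for class 1: 3 / 5
Majority vote => class 1

1


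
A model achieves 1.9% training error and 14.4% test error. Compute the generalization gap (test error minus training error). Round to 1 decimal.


Generalization gap = test_error - train_error
= 14.4 - 1.9
= 12.5%
A large gap suggests overfitting.

12.5


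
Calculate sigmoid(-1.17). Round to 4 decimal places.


sigmoid(z) = 1 / (1 + exp(-z))
exp(-(-1.17)) = exp(1.17) = 3.222
1 + 3.222 = 4.222
1 / 4.222 = 0.2369

0.2369


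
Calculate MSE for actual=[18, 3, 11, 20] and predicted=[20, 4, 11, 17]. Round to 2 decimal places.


Differences: [-2, -1, 0, 3]
Squared errors: [4, 1, 0, 9]
Sum of squared errors = 14
MSE = 14 / 4 = 3.50

3.50


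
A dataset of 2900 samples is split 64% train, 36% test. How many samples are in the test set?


Train samples = 2900 * 64% = 1856
Test samples = 2900 - 1856
= 1044

1044
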